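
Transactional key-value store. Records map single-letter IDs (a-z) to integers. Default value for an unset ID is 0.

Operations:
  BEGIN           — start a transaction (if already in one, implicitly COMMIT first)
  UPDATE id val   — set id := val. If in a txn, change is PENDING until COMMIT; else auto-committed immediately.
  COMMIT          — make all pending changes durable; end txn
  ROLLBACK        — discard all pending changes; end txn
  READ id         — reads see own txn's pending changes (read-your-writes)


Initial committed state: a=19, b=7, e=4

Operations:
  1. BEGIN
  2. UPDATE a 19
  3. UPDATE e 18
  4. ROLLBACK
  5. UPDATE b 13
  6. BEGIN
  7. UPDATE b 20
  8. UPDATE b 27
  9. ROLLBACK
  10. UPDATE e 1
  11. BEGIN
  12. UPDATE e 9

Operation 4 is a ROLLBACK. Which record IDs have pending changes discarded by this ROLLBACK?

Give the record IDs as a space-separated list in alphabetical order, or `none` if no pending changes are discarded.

Initial committed: {a=19, b=7, e=4}
Op 1: BEGIN: in_txn=True, pending={}
Op 2: UPDATE a=19 (pending; pending now {a=19})
Op 3: UPDATE e=18 (pending; pending now {a=19, e=18})
Op 4: ROLLBACK: discarded pending ['a', 'e']; in_txn=False
Op 5: UPDATE b=13 (auto-commit; committed b=13)
Op 6: BEGIN: in_txn=True, pending={}
Op 7: UPDATE b=20 (pending; pending now {b=20})
Op 8: UPDATE b=27 (pending; pending now {b=27})
Op 9: ROLLBACK: discarded pending ['b']; in_txn=False
Op 10: UPDATE e=1 (auto-commit; committed e=1)
Op 11: BEGIN: in_txn=True, pending={}
Op 12: UPDATE e=9 (pending; pending now {e=9})
ROLLBACK at op 4 discards: ['a', 'e']

Answer: a e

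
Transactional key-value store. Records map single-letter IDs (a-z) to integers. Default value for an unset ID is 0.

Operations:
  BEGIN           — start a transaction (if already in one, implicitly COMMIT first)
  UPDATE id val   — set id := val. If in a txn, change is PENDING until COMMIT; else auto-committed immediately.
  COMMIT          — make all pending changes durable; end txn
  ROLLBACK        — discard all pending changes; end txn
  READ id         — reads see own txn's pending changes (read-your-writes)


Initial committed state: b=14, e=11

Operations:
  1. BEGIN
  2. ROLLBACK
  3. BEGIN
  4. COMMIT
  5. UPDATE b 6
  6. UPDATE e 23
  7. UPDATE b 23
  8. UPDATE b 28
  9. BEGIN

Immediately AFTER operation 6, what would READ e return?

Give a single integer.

Answer: 23

Derivation:
Initial committed: {b=14, e=11}
Op 1: BEGIN: in_txn=True, pending={}
Op 2: ROLLBACK: discarded pending []; in_txn=False
Op 3: BEGIN: in_txn=True, pending={}
Op 4: COMMIT: merged [] into committed; committed now {b=14, e=11}
Op 5: UPDATE b=6 (auto-commit; committed b=6)
Op 6: UPDATE e=23 (auto-commit; committed e=23)
After op 6: visible(e) = 23 (pending={}, committed={b=6, e=23})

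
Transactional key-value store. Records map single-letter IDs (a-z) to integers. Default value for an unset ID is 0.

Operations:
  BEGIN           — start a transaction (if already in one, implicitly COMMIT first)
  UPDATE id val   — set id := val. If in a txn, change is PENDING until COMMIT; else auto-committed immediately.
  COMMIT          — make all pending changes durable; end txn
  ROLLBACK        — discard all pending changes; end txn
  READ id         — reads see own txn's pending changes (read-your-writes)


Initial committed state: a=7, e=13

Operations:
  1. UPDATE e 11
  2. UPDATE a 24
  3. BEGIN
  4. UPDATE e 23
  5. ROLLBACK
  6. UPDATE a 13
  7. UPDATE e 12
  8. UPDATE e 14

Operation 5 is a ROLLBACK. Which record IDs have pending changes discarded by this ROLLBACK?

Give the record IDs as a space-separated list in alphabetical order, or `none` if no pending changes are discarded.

Initial committed: {a=7, e=13}
Op 1: UPDATE e=11 (auto-commit; committed e=11)
Op 2: UPDATE a=24 (auto-commit; committed a=24)
Op 3: BEGIN: in_txn=True, pending={}
Op 4: UPDATE e=23 (pending; pending now {e=23})
Op 5: ROLLBACK: discarded pending ['e']; in_txn=False
Op 6: UPDATE a=13 (auto-commit; committed a=13)
Op 7: UPDATE e=12 (auto-commit; committed e=12)
Op 8: UPDATE e=14 (auto-commit; committed e=14)
ROLLBACK at op 5 discards: ['e']

Answer: e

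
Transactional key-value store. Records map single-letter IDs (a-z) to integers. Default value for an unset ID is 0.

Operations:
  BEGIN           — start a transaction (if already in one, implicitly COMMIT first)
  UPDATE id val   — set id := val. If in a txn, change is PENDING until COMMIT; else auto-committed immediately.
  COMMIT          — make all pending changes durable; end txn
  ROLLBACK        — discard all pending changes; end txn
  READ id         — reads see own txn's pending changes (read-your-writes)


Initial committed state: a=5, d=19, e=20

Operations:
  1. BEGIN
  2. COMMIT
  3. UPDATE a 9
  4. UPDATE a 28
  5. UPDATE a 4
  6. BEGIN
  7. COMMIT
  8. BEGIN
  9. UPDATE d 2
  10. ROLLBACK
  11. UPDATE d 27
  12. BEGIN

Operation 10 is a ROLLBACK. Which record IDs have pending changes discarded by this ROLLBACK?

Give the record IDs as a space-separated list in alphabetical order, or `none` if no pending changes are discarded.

Initial committed: {a=5, d=19, e=20}
Op 1: BEGIN: in_txn=True, pending={}
Op 2: COMMIT: merged [] into committed; committed now {a=5, d=19, e=20}
Op 3: UPDATE a=9 (auto-commit; committed a=9)
Op 4: UPDATE a=28 (auto-commit; committed a=28)
Op 5: UPDATE a=4 (auto-commit; committed a=4)
Op 6: BEGIN: in_txn=True, pending={}
Op 7: COMMIT: merged [] into committed; committed now {a=4, d=19, e=20}
Op 8: BEGIN: in_txn=True, pending={}
Op 9: UPDATE d=2 (pending; pending now {d=2})
Op 10: ROLLBACK: discarded pending ['d']; in_txn=False
Op 11: UPDATE d=27 (auto-commit; committed d=27)
Op 12: BEGIN: in_txn=True, pending={}
ROLLBACK at op 10 discards: ['d']

Answer: d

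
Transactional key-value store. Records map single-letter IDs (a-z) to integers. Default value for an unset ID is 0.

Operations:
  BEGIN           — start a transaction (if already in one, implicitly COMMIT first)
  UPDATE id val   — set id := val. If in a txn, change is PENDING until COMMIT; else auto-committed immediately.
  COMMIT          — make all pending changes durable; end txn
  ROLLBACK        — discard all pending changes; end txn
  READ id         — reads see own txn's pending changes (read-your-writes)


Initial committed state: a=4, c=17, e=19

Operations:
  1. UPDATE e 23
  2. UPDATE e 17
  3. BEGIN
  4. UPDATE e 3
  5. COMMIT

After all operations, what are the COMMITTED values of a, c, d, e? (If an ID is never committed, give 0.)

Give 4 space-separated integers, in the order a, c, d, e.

Initial committed: {a=4, c=17, e=19}
Op 1: UPDATE e=23 (auto-commit; committed e=23)
Op 2: UPDATE e=17 (auto-commit; committed e=17)
Op 3: BEGIN: in_txn=True, pending={}
Op 4: UPDATE e=3 (pending; pending now {e=3})
Op 5: COMMIT: merged ['e'] into committed; committed now {a=4, c=17, e=3}
Final committed: {a=4, c=17, e=3}

Answer: 4 17 0 3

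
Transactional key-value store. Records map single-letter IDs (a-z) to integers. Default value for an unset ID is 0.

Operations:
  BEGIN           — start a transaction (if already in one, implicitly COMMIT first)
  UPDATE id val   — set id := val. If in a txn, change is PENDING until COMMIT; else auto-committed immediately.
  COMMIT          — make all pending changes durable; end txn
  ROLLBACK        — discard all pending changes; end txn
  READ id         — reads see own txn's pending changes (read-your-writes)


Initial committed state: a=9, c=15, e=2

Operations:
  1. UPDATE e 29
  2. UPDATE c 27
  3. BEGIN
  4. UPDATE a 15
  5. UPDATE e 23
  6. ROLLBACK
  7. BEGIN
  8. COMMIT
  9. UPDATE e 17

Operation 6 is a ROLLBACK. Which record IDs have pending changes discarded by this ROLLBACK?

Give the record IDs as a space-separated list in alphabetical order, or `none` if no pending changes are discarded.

Initial committed: {a=9, c=15, e=2}
Op 1: UPDATE e=29 (auto-commit; committed e=29)
Op 2: UPDATE c=27 (auto-commit; committed c=27)
Op 3: BEGIN: in_txn=True, pending={}
Op 4: UPDATE a=15 (pending; pending now {a=15})
Op 5: UPDATE e=23 (pending; pending now {a=15, e=23})
Op 6: ROLLBACK: discarded pending ['a', 'e']; in_txn=False
Op 7: BEGIN: in_txn=True, pending={}
Op 8: COMMIT: merged [] into committed; committed now {a=9, c=27, e=29}
Op 9: UPDATE e=17 (auto-commit; committed e=17)
ROLLBACK at op 6 discards: ['a', 'e']

Answer: a e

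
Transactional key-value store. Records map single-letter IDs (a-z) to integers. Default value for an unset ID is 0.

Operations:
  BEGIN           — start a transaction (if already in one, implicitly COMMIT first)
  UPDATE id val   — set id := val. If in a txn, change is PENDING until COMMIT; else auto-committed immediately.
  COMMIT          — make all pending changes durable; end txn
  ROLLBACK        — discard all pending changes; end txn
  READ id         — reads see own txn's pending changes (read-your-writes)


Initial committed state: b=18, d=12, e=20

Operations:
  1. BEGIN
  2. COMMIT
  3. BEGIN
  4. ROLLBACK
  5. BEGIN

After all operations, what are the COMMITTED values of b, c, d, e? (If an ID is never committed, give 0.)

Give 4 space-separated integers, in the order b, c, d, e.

Answer: 18 0 12 20

Derivation:
Initial committed: {b=18, d=12, e=20}
Op 1: BEGIN: in_txn=True, pending={}
Op 2: COMMIT: merged [] into committed; committed now {b=18, d=12, e=20}
Op 3: BEGIN: in_txn=True, pending={}
Op 4: ROLLBACK: discarded pending []; in_txn=False
Op 5: BEGIN: in_txn=True, pending={}
Final committed: {b=18, d=12, e=20}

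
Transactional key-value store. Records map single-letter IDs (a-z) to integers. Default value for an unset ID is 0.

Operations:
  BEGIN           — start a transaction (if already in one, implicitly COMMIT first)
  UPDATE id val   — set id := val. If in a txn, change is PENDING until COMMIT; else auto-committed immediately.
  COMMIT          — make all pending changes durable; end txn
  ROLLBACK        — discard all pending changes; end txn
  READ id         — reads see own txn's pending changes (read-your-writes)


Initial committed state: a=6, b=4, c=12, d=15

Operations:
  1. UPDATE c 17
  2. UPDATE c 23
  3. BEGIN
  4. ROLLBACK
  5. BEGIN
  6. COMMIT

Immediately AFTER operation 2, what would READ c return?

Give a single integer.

Answer: 23

Derivation:
Initial committed: {a=6, b=4, c=12, d=15}
Op 1: UPDATE c=17 (auto-commit; committed c=17)
Op 2: UPDATE c=23 (auto-commit; committed c=23)
After op 2: visible(c) = 23 (pending={}, committed={a=6, b=4, c=23, d=15})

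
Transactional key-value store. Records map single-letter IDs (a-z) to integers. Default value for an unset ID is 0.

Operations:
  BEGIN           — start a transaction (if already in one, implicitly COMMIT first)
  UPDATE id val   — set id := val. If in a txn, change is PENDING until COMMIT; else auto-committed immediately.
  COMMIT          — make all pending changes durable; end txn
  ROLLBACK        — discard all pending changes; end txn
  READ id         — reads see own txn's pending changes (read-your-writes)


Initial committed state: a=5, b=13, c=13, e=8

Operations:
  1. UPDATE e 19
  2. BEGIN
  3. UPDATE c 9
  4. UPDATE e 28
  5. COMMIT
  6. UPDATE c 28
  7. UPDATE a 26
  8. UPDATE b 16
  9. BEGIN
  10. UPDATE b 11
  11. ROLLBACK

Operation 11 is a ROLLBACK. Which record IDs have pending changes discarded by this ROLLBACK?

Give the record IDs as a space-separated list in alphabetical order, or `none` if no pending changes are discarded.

Initial committed: {a=5, b=13, c=13, e=8}
Op 1: UPDATE e=19 (auto-commit; committed e=19)
Op 2: BEGIN: in_txn=True, pending={}
Op 3: UPDATE c=9 (pending; pending now {c=9})
Op 4: UPDATE e=28 (pending; pending now {c=9, e=28})
Op 5: COMMIT: merged ['c', 'e'] into committed; committed now {a=5, b=13, c=9, e=28}
Op 6: UPDATE c=28 (auto-commit; committed c=28)
Op 7: UPDATE a=26 (auto-commit; committed a=26)
Op 8: UPDATE b=16 (auto-commit; committed b=16)
Op 9: BEGIN: in_txn=True, pending={}
Op 10: UPDATE b=11 (pending; pending now {b=11})
Op 11: ROLLBACK: discarded pending ['b']; in_txn=False
ROLLBACK at op 11 discards: ['b']

Answer: b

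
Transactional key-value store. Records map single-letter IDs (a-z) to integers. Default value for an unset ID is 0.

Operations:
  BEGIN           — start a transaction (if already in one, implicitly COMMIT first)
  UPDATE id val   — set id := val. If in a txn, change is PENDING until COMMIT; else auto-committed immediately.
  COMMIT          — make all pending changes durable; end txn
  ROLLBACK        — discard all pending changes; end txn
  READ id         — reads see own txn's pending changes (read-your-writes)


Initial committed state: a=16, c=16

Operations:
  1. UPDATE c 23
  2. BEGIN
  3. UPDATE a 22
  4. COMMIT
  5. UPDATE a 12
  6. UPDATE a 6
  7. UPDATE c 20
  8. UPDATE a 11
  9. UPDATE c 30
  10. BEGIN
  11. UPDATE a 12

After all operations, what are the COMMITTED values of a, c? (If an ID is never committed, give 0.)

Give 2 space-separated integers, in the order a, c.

Initial committed: {a=16, c=16}
Op 1: UPDATE c=23 (auto-commit; committed c=23)
Op 2: BEGIN: in_txn=True, pending={}
Op 3: UPDATE a=22 (pending; pending now {a=22})
Op 4: COMMIT: merged ['a'] into committed; committed now {a=22, c=23}
Op 5: UPDATE a=12 (auto-commit; committed a=12)
Op 6: UPDATE a=6 (auto-commit; committed a=6)
Op 7: UPDATE c=20 (auto-commit; committed c=20)
Op 8: UPDATE a=11 (auto-commit; committed a=11)
Op 9: UPDATE c=30 (auto-commit; committed c=30)
Op 10: BEGIN: in_txn=True, pending={}
Op 11: UPDATE a=12 (pending; pending now {a=12})
Final committed: {a=11, c=30}

Answer: 11 30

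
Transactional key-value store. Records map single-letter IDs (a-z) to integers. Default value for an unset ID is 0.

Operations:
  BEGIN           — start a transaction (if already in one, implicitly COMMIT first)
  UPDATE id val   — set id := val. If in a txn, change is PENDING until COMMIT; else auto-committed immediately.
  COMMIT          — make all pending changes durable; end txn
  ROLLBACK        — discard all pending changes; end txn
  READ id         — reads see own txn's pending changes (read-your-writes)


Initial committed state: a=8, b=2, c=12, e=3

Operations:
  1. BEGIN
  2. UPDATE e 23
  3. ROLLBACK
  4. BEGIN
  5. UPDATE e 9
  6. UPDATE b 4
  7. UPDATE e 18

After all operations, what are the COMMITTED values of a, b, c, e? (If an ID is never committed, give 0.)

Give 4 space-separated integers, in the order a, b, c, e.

Initial committed: {a=8, b=2, c=12, e=3}
Op 1: BEGIN: in_txn=True, pending={}
Op 2: UPDATE e=23 (pending; pending now {e=23})
Op 3: ROLLBACK: discarded pending ['e']; in_txn=False
Op 4: BEGIN: in_txn=True, pending={}
Op 5: UPDATE e=9 (pending; pending now {e=9})
Op 6: UPDATE b=4 (pending; pending now {b=4, e=9})
Op 7: UPDATE e=18 (pending; pending now {b=4, e=18})
Final committed: {a=8, b=2, c=12, e=3}

Answer: 8 2 12 3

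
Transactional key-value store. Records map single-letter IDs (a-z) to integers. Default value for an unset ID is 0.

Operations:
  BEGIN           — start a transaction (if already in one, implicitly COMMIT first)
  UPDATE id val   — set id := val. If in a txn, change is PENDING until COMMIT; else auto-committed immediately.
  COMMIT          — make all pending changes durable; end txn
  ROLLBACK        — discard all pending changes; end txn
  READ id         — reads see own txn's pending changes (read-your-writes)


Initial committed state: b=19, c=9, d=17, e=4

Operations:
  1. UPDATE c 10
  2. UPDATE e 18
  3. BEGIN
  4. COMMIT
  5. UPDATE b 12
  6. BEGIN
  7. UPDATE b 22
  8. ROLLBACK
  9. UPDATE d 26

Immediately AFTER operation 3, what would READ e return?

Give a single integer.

Initial committed: {b=19, c=9, d=17, e=4}
Op 1: UPDATE c=10 (auto-commit; committed c=10)
Op 2: UPDATE e=18 (auto-commit; committed e=18)
Op 3: BEGIN: in_txn=True, pending={}
After op 3: visible(e) = 18 (pending={}, committed={b=19, c=10, d=17, e=18})

Answer: 18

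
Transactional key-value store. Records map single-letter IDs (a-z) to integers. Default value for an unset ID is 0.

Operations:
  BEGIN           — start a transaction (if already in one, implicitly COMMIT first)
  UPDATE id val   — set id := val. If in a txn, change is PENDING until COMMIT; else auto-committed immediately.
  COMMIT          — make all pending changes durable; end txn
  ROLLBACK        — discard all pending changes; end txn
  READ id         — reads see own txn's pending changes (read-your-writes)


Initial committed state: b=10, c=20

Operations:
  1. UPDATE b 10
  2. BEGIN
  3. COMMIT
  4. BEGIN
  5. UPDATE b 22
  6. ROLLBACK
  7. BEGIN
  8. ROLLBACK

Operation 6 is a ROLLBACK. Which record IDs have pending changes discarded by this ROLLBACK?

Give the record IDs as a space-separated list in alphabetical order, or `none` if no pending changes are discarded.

Answer: b

Derivation:
Initial committed: {b=10, c=20}
Op 1: UPDATE b=10 (auto-commit; committed b=10)
Op 2: BEGIN: in_txn=True, pending={}
Op 3: COMMIT: merged [] into committed; committed now {b=10, c=20}
Op 4: BEGIN: in_txn=True, pending={}
Op 5: UPDATE b=22 (pending; pending now {b=22})
Op 6: ROLLBACK: discarded pending ['b']; in_txn=False
Op 7: BEGIN: in_txn=True, pending={}
Op 8: ROLLBACK: discarded pending []; in_txn=False
ROLLBACK at op 6 discards: ['b']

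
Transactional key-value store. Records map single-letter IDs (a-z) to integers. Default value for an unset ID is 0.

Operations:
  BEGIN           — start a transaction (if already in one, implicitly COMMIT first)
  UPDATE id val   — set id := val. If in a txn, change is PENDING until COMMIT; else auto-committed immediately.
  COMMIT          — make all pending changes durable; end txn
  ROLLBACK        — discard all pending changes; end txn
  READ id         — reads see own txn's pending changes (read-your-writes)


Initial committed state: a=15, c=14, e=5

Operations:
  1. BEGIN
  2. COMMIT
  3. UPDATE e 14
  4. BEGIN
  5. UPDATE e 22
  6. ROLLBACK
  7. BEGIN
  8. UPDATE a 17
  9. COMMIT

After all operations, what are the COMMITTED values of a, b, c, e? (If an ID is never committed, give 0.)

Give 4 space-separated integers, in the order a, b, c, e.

Initial committed: {a=15, c=14, e=5}
Op 1: BEGIN: in_txn=True, pending={}
Op 2: COMMIT: merged [] into committed; committed now {a=15, c=14, e=5}
Op 3: UPDATE e=14 (auto-commit; committed e=14)
Op 4: BEGIN: in_txn=True, pending={}
Op 5: UPDATE e=22 (pending; pending now {e=22})
Op 6: ROLLBACK: discarded pending ['e']; in_txn=False
Op 7: BEGIN: in_txn=True, pending={}
Op 8: UPDATE a=17 (pending; pending now {a=17})
Op 9: COMMIT: merged ['a'] into committed; committed now {a=17, c=14, e=14}
Final committed: {a=17, c=14, e=14}

Answer: 17 0 14 14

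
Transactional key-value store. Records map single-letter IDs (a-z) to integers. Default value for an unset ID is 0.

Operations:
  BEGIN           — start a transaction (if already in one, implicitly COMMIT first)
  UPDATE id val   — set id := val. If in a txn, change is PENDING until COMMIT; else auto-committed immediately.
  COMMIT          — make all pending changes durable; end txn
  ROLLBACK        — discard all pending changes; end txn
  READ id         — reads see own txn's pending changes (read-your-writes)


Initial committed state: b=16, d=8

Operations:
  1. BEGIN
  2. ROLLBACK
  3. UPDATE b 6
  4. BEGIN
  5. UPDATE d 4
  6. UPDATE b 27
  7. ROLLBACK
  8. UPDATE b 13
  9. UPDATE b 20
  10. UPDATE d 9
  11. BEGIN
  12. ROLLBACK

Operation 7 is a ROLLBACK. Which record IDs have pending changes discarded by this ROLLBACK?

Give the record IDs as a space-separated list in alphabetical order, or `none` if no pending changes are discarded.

Answer: b d

Derivation:
Initial committed: {b=16, d=8}
Op 1: BEGIN: in_txn=True, pending={}
Op 2: ROLLBACK: discarded pending []; in_txn=False
Op 3: UPDATE b=6 (auto-commit; committed b=6)
Op 4: BEGIN: in_txn=True, pending={}
Op 5: UPDATE d=4 (pending; pending now {d=4})
Op 6: UPDATE b=27 (pending; pending now {b=27, d=4})
Op 7: ROLLBACK: discarded pending ['b', 'd']; in_txn=False
Op 8: UPDATE b=13 (auto-commit; committed b=13)
Op 9: UPDATE b=20 (auto-commit; committed b=20)
Op 10: UPDATE d=9 (auto-commit; committed d=9)
Op 11: BEGIN: in_txn=True, pending={}
Op 12: ROLLBACK: discarded pending []; in_txn=False
ROLLBACK at op 7 discards: ['b', 'd']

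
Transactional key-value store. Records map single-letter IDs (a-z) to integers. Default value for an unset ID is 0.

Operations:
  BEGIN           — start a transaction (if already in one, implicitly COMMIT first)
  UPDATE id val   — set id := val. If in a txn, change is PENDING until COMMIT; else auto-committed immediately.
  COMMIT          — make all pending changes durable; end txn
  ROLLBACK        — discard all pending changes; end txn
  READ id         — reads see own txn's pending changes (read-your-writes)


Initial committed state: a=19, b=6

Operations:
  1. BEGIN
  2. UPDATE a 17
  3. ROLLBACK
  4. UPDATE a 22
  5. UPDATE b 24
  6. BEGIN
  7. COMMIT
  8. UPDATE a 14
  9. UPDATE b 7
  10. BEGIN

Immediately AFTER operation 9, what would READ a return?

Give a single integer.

Answer: 14

Derivation:
Initial committed: {a=19, b=6}
Op 1: BEGIN: in_txn=True, pending={}
Op 2: UPDATE a=17 (pending; pending now {a=17})
Op 3: ROLLBACK: discarded pending ['a']; in_txn=False
Op 4: UPDATE a=22 (auto-commit; committed a=22)
Op 5: UPDATE b=24 (auto-commit; committed b=24)
Op 6: BEGIN: in_txn=True, pending={}
Op 7: COMMIT: merged [] into committed; committed now {a=22, b=24}
Op 8: UPDATE a=14 (auto-commit; committed a=14)
Op 9: UPDATE b=7 (auto-commit; committed b=7)
After op 9: visible(a) = 14 (pending={}, committed={a=14, b=7})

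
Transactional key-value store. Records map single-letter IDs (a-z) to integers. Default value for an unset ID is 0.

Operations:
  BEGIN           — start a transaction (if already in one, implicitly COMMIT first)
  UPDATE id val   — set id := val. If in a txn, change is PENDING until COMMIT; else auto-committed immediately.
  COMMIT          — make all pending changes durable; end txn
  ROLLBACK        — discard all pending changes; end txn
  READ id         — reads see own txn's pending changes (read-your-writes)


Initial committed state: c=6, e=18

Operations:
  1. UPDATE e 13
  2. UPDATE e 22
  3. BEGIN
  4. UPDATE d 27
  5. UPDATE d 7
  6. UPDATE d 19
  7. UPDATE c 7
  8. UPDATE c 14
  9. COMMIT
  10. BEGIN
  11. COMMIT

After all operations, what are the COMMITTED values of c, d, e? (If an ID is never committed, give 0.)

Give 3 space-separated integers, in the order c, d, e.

Initial committed: {c=6, e=18}
Op 1: UPDATE e=13 (auto-commit; committed e=13)
Op 2: UPDATE e=22 (auto-commit; committed e=22)
Op 3: BEGIN: in_txn=True, pending={}
Op 4: UPDATE d=27 (pending; pending now {d=27})
Op 5: UPDATE d=7 (pending; pending now {d=7})
Op 6: UPDATE d=19 (pending; pending now {d=19})
Op 7: UPDATE c=7 (pending; pending now {c=7, d=19})
Op 8: UPDATE c=14 (pending; pending now {c=14, d=19})
Op 9: COMMIT: merged ['c', 'd'] into committed; committed now {c=14, d=19, e=22}
Op 10: BEGIN: in_txn=True, pending={}
Op 11: COMMIT: merged [] into committed; committed now {c=14, d=19, e=22}
Final committed: {c=14, d=19, e=22}

Answer: 14 19 22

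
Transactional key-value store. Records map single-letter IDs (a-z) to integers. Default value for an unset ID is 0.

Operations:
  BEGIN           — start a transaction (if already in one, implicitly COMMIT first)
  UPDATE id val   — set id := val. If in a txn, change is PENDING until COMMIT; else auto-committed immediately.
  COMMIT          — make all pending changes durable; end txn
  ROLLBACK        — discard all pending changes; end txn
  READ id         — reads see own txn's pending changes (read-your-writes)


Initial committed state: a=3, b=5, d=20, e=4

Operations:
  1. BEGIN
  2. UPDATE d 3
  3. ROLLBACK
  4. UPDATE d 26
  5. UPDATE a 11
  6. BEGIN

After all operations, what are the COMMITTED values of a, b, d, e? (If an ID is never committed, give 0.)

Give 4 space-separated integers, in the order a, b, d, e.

Initial committed: {a=3, b=5, d=20, e=4}
Op 1: BEGIN: in_txn=True, pending={}
Op 2: UPDATE d=3 (pending; pending now {d=3})
Op 3: ROLLBACK: discarded pending ['d']; in_txn=False
Op 4: UPDATE d=26 (auto-commit; committed d=26)
Op 5: UPDATE a=11 (auto-commit; committed a=11)
Op 6: BEGIN: in_txn=True, pending={}
Final committed: {a=11, b=5, d=26, e=4}

Answer: 11 5 26 4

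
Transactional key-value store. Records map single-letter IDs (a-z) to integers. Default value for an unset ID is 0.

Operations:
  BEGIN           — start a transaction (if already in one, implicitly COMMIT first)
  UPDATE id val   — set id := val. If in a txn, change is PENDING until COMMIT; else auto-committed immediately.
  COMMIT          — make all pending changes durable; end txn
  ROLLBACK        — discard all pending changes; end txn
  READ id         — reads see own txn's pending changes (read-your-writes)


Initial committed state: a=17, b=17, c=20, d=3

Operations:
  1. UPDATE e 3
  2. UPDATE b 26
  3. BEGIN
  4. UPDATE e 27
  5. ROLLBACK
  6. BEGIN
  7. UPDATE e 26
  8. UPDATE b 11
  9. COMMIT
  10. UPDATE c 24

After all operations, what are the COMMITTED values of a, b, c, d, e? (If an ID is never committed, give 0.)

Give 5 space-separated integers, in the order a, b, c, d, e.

Initial committed: {a=17, b=17, c=20, d=3}
Op 1: UPDATE e=3 (auto-commit; committed e=3)
Op 2: UPDATE b=26 (auto-commit; committed b=26)
Op 3: BEGIN: in_txn=True, pending={}
Op 4: UPDATE e=27 (pending; pending now {e=27})
Op 5: ROLLBACK: discarded pending ['e']; in_txn=False
Op 6: BEGIN: in_txn=True, pending={}
Op 7: UPDATE e=26 (pending; pending now {e=26})
Op 8: UPDATE b=11 (pending; pending now {b=11, e=26})
Op 9: COMMIT: merged ['b', 'e'] into committed; committed now {a=17, b=11, c=20, d=3, e=26}
Op 10: UPDATE c=24 (auto-commit; committed c=24)
Final committed: {a=17, b=11, c=24, d=3, e=26}

Answer: 17 11 24 3 26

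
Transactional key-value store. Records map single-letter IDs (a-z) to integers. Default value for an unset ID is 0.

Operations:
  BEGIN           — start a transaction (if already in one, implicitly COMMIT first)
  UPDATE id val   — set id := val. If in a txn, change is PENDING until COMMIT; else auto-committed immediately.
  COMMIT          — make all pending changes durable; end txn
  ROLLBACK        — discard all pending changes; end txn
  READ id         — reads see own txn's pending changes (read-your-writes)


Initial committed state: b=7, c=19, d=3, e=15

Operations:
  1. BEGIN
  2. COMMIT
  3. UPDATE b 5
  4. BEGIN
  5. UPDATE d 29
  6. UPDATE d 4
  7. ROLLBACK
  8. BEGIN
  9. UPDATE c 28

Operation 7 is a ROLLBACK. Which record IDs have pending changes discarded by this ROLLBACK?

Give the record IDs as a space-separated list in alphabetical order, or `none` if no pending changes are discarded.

Answer: d

Derivation:
Initial committed: {b=7, c=19, d=3, e=15}
Op 1: BEGIN: in_txn=True, pending={}
Op 2: COMMIT: merged [] into committed; committed now {b=7, c=19, d=3, e=15}
Op 3: UPDATE b=5 (auto-commit; committed b=5)
Op 4: BEGIN: in_txn=True, pending={}
Op 5: UPDATE d=29 (pending; pending now {d=29})
Op 6: UPDATE d=4 (pending; pending now {d=4})
Op 7: ROLLBACK: discarded pending ['d']; in_txn=False
Op 8: BEGIN: in_txn=True, pending={}
Op 9: UPDATE c=28 (pending; pending now {c=28})
ROLLBACK at op 7 discards: ['d']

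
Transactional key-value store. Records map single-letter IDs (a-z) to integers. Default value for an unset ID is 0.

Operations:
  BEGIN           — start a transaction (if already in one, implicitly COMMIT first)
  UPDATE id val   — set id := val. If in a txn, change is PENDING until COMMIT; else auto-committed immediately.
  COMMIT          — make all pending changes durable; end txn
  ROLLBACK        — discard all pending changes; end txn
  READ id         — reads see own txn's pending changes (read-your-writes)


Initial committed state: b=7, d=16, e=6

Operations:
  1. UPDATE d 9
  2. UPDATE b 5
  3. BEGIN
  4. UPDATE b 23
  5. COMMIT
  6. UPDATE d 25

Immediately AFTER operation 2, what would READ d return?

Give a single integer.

Initial committed: {b=7, d=16, e=6}
Op 1: UPDATE d=9 (auto-commit; committed d=9)
Op 2: UPDATE b=5 (auto-commit; committed b=5)
After op 2: visible(d) = 9 (pending={}, committed={b=5, d=9, e=6})

Answer: 9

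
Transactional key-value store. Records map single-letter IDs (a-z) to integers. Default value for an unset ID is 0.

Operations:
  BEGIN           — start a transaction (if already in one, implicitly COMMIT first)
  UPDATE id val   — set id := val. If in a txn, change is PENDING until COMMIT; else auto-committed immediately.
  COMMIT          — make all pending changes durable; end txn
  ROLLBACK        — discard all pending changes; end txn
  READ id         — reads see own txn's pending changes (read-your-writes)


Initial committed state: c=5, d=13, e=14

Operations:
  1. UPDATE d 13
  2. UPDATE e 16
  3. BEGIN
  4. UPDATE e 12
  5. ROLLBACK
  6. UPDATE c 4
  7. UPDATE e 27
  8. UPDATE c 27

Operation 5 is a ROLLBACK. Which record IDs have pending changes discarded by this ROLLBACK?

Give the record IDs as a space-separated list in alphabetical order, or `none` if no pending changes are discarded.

Answer: e

Derivation:
Initial committed: {c=5, d=13, e=14}
Op 1: UPDATE d=13 (auto-commit; committed d=13)
Op 2: UPDATE e=16 (auto-commit; committed e=16)
Op 3: BEGIN: in_txn=True, pending={}
Op 4: UPDATE e=12 (pending; pending now {e=12})
Op 5: ROLLBACK: discarded pending ['e']; in_txn=False
Op 6: UPDATE c=4 (auto-commit; committed c=4)
Op 7: UPDATE e=27 (auto-commit; committed e=27)
Op 8: UPDATE c=27 (auto-commit; committed c=27)
ROLLBACK at op 5 discards: ['e']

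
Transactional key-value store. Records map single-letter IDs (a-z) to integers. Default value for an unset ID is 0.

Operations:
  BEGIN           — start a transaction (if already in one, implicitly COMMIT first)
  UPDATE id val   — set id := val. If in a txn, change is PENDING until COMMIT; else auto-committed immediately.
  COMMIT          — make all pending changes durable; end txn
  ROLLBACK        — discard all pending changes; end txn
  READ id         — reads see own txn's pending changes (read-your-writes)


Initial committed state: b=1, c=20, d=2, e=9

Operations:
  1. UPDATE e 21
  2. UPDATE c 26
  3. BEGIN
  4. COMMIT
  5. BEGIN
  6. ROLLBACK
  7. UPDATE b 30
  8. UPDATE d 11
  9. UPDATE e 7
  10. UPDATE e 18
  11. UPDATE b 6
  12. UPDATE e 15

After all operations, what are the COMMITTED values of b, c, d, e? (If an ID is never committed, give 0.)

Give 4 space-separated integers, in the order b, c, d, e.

Answer: 6 26 11 15

Derivation:
Initial committed: {b=1, c=20, d=2, e=9}
Op 1: UPDATE e=21 (auto-commit; committed e=21)
Op 2: UPDATE c=26 (auto-commit; committed c=26)
Op 3: BEGIN: in_txn=True, pending={}
Op 4: COMMIT: merged [] into committed; committed now {b=1, c=26, d=2, e=21}
Op 5: BEGIN: in_txn=True, pending={}
Op 6: ROLLBACK: discarded pending []; in_txn=False
Op 7: UPDATE b=30 (auto-commit; committed b=30)
Op 8: UPDATE d=11 (auto-commit; committed d=11)
Op 9: UPDATE e=7 (auto-commit; committed e=7)
Op 10: UPDATE e=18 (auto-commit; committed e=18)
Op 11: UPDATE b=6 (auto-commit; committed b=6)
Op 12: UPDATE e=15 (auto-commit; committed e=15)
Final committed: {b=6, c=26, d=11, e=15}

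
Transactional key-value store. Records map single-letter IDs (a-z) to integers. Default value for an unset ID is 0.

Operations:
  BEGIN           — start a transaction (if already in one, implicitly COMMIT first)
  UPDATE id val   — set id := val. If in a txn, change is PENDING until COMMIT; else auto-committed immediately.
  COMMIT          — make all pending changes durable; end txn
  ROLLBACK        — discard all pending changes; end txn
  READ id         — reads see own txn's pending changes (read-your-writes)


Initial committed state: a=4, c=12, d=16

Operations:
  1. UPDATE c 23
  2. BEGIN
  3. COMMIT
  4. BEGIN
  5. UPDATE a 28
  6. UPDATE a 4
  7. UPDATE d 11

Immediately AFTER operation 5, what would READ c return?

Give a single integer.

Answer: 23

Derivation:
Initial committed: {a=4, c=12, d=16}
Op 1: UPDATE c=23 (auto-commit; committed c=23)
Op 2: BEGIN: in_txn=True, pending={}
Op 3: COMMIT: merged [] into committed; committed now {a=4, c=23, d=16}
Op 4: BEGIN: in_txn=True, pending={}
Op 5: UPDATE a=28 (pending; pending now {a=28})
After op 5: visible(c) = 23 (pending={a=28}, committed={a=4, c=23, d=16})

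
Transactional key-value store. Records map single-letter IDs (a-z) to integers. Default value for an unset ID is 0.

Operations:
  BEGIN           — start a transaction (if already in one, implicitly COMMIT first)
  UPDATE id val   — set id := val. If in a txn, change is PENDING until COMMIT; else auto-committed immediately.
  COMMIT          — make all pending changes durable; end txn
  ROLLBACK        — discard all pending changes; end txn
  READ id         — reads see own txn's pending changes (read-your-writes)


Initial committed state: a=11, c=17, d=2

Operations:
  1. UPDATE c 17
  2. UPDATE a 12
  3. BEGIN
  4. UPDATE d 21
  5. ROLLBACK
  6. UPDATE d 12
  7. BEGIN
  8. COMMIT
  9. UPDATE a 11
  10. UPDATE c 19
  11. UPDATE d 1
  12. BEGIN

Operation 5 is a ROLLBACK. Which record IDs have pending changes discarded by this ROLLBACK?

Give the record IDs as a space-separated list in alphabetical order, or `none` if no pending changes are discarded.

Initial committed: {a=11, c=17, d=2}
Op 1: UPDATE c=17 (auto-commit; committed c=17)
Op 2: UPDATE a=12 (auto-commit; committed a=12)
Op 3: BEGIN: in_txn=True, pending={}
Op 4: UPDATE d=21 (pending; pending now {d=21})
Op 5: ROLLBACK: discarded pending ['d']; in_txn=False
Op 6: UPDATE d=12 (auto-commit; committed d=12)
Op 7: BEGIN: in_txn=True, pending={}
Op 8: COMMIT: merged [] into committed; committed now {a=12, c=17, d=12}
Op 9: UPDATE a=11 (auto-commit; committed a=11)
Op 10: UPDATE c=19 (auto-commit; committed c=19)
Op 11: UPDATE d=1 (auto-commit; committed d=1)
Op 12: BEGIN: in_txn=True, pending={}
ROLLBACK at op 5 discards: ['d']

Answer: d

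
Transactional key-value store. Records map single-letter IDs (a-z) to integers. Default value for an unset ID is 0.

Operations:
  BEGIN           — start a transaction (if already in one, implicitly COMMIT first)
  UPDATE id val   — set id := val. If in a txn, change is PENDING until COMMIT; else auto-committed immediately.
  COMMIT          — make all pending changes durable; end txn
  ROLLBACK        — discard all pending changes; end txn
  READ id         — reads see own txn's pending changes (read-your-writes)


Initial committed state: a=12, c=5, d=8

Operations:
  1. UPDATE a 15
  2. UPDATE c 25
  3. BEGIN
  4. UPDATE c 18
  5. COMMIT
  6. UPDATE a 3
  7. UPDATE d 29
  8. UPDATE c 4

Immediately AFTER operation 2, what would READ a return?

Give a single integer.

Initial committed: {a=12, c=5, d=8}
Op 1: UPDATE a=15 (auto-commit; committed a=15)
Op 2: UPDATE c=25 (auto-commit; committed c=25)
After op 2: visible(a) = 15 (pending={}, committed={a=15, c=25, d=8})

Answer: 15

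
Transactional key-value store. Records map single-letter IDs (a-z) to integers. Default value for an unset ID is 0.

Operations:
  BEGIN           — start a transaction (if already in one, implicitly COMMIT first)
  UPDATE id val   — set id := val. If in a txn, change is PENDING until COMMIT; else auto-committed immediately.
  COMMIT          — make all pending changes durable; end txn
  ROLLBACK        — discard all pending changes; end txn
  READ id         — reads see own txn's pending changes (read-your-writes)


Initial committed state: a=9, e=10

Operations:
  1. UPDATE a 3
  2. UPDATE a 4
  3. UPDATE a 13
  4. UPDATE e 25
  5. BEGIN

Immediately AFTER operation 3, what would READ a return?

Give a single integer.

Initial committed: {a=9, e=10}
Op 1: UPDATE a=3 (auto-commit; committed a=3)
Op 2: UPDATE a=4 (auto-commit; committed a=4)
Op 3: UPDATE a=13 (auto-commit; committed a=13)
After op 3: visible(a) = 13 (pending={}, committed={a=13, e=10})

Answer: 13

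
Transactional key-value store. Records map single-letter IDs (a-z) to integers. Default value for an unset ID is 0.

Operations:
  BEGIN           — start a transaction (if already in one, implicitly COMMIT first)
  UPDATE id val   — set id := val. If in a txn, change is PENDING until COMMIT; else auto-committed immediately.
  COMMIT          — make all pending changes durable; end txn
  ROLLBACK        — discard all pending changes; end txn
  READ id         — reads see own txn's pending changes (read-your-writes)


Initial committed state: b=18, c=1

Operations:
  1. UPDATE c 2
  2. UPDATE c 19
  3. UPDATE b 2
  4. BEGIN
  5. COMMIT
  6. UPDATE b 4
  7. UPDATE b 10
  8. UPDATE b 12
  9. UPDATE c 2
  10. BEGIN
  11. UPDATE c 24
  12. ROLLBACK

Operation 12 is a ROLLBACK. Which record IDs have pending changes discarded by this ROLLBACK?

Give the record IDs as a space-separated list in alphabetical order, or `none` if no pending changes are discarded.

Answer: c

Derivation:
Initial committed: {b=18, c=1}
Op 1: UPDATE c=2 (auto-commit; committed c=2)
Op 2: UPDATE c=19 (auto-commit; committed c=19)
Op 3: UPDATE b=2 (auto-commit; committed b=2)
Op 4: BEGIN: in_txn=True, pending={}
Op 5: COMMIT: merged [] into committed; committed now {b=2, c=19}
Op 6: UPDATE b=4 (auto-commit; committed b=4)
Op 7: UPDATE b=10 (auto-commit; committed b=10)
Op 8: UPDATE b=12 (auto-commit; committed b=12)
Op 9: UPDATE c=2 (auto-commit; committed c=2)
Op 10: BEGIN: in_txn=True, pending={}
Op 11: UPDATE c=24 (pending; pending now {c=24})
Op 12: ROLLBACK: discarded pending ['c']; in_txn=False
ROLLBACK at op 12 discards: ['c']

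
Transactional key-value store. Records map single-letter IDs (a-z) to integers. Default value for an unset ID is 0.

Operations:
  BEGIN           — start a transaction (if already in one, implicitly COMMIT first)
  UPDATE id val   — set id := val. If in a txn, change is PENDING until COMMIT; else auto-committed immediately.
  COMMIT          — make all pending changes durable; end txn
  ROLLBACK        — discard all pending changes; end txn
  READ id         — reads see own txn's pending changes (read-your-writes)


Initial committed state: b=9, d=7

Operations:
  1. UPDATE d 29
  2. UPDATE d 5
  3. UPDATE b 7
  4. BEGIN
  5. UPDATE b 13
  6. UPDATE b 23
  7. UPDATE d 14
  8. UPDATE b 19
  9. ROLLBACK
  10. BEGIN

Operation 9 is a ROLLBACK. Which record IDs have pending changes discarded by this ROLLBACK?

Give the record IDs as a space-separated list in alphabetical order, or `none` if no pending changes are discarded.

Answer: b d

Derivation:
Initial committed: {b=9, d=7}
Op 1: UPDATE d=29 (auto-commit; committed d=29)
Op 2: UPDATE d=5 (auto-commit; committed d=5)
Op 3: UPDATE b=7 (auto-commit; committed b=7)
Op 4: BEGIN: in_txn=True, pending={}
Op 5: UPDATE b=13 (pending; pending now {b=13})
Op 6: UPDATE b=23 (pending; pending now {b=23})
Op 7: UPDATE d=14 (pending; pending now {b=23, d=14})
Op 8: UPDATE b=19 (pending; pending now {b=19, d=14})
Op 9: ROLLBACK: discarded pending ['b', 'd']; in_txn=False
Op 10: BEGIN: in_txn=True, pending={}
ROLLBACK at op 9 discards: ['b', 'd']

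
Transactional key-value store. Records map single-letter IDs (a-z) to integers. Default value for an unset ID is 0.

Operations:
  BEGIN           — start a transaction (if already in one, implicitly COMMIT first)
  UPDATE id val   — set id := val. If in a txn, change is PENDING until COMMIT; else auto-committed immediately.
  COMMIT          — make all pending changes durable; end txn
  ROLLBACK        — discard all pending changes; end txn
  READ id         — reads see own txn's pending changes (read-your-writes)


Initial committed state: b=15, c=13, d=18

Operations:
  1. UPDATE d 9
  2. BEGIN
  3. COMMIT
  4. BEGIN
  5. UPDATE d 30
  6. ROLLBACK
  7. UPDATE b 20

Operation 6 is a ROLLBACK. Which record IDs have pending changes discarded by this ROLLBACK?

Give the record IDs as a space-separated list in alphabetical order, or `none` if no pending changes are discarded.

Answer: d

Derivation:
Initial committed: {b=15, c=13, d=18}
Op 1: UPDATE d=9 (auto-commit; committed d=9)
Op 2: BEGIN: in_txn=True, pending={}
Op 3: COMMIT: merged [] into committed; committed now {b=15, c=13, d=9}
Op 4: BEGIN: in_txn=True, pending={}
Op 5: UPDATE d=30 (pending; pending now {d=30})
Op 6: ROLLBACK: discarded pending ['d']; in_txn=False
Op 7: UPDATE b=20 (auto-commit; committed b=20)
ROLLBACK at op 6 discards: ['d']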